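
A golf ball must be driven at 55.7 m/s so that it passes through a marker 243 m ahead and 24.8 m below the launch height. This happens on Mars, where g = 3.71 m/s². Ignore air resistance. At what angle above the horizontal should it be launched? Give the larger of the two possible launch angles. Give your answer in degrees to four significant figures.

81.68°

Trajectory: y = x tanθ − g x² (1 + tan²θ)/(2v₀²). With x = 243, y = −24.8, v₀ = 55.7, g = 3.71:
35.31 tan²θ − 243 tanθ + (10.51) = 0.
tanθ = [243 ± √(243² − 4 × 35.31 × (10.51))] / (2 × 35.31) = (243 ± 239.9) / 70.61, giving tanθ = 0.04351 or 6.839.
θ = 2.491° or 81.68°; the larger is 81.68°.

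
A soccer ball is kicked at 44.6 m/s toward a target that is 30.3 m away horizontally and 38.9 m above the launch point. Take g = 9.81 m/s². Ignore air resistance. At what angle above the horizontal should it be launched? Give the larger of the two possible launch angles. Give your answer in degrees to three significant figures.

Trajectory: y = x tanθ − g x² (1 + tan²θ)/(2v₀²). With x = 30.3, y = 38.9, v₀ = 44.6, g = 9.81:
2.264 tan²θ − 30.3 tanθ + (41.16) = 0.
tanθ = [30.3 ± √(30.3² − 4 × 2.264 × (41.16))] / (2 × 2.264) = (30.3 ± 23.35) / 4.528, giving tanθ = 1.534 or 11.85.
θ = 56.91° or 85.18°; the larger is 85.18°.

85.2°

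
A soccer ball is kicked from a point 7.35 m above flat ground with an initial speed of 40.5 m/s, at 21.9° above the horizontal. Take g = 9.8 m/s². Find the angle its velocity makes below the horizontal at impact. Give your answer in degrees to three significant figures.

Horizontal component vₓ = 40.50 cos 21.9° = 37.58 m/s; vertical v_y0 = 40.50 sin 21.9° = 15.11 m/s.
With up positive and y = 0 at the ground: y(t) = 7.35 + (15.11) t − 4.900 t². Setting y = 0 and taking the positive root: t = [15.11 + √(15.11² + 2·9.80·7.35)] / 9.80 = (15.11 + 19.29) / 9.80 = 3.510 s.
At impact: v_y = v_y0 − g t = −19.29 m/s; vₓ = 37.58 m/s.
Angle below horizontal: arctan(|v_y|/vₓ) = arctan(19.29/37.58) = 27.18°.

27.2°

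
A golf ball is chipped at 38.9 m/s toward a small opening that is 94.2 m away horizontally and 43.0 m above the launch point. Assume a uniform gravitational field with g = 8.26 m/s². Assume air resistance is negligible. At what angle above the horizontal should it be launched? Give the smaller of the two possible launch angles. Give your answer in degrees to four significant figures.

43.27°

Trajectory: y = x tanθ − g x² (1 + tan²θ)/(2v₀²). With x = 94.2, y = 43.0, v₀ = 38.9, g = 8.26:
24.22 tan²θ − 94.2 tanθ + (67.22) = 0.
tanθ = [94.2 ± √(94.2² − 4 × 24.22 × (67.22))] / (2 × 24.22) = (94.2 ± 48.60) / 48.44, giving tanθ = 0.9415 or 2.948.
θ = 43.27° or 71.26°; the smaller is 43.27°.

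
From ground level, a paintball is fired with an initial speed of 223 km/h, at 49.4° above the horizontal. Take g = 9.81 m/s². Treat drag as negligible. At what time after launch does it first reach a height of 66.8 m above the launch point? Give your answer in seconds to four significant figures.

Convert: 223 km/h = 223/3.6 = 61.94 m/s.
vₓ = 61.94 cos 49.4° = 40.31 m/s; v_y0 = 61.94 sin 49.4° = 47.03 m/s.
Require v_y0 t − ½ g t² = 66.8, i.e. 4.905 t² − 47.03 t + 66.8 = 0.
t = [47.03 ± √(47.03² − 2·9.81·66.8)] / 9.81 = (47.03 ± 30.02) / 9.81, so t = 1.734 s or t = 7.855 s.
The first (ascending) time is 1.734 s.

1.734 s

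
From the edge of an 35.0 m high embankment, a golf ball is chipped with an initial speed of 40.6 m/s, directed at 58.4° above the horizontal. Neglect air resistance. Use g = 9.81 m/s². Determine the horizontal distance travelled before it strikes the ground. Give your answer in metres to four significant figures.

169.1 m

Components: vₓ = 40.60 cos 58.4° = 21.27 m/s, v_y0 = 40.60 sin 58.4° = 34.58 m/s.
Vertical motion (up positive, ground at y = 0): 4.905 t² − (34.58) t − 35.0 = 0, so t = (34.58 + √(34.58² + 2·9.81·35.0)) / 9.81 = (34.58 + 43.39) / 9.81 = 7.948 s.
Horizontal distance: R = vₓ t = 21.27 × 7.948 = 169.1 m.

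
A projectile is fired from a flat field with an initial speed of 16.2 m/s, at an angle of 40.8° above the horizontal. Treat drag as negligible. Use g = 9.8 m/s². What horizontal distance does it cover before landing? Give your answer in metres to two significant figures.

Components: vₓ = 16.20 cos 40.8° = 12.26 m/s, v_y0 = 16.20 sin 40.8° = 10.59 m/s.
Time aloft: T = 2 v_y0 / g = 2 × 10.59 / 9.80 = 2.160 s.
Range: R = vₓ T = 12.26 × 2.160 = 26.49 m.

26 m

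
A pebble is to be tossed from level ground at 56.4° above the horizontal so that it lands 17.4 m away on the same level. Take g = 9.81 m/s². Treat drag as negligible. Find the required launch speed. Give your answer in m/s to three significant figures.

From R = (v₀² / g) sin 2θ: v₀ = √(gR / sin 2θ).
v₀ = √(9.81 × 17.4 / sin 112.8°) = √(170.7 / 0.9219) = √185.16 = 13.61 m/s.

13.6 m/s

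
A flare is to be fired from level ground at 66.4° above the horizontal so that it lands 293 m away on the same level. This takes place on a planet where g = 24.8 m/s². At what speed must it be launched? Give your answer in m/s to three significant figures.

On level ground R = v₀² sin 2θ / g ⇒ v₀ = √(gR / sin 2θ).
v₀ = √(24.8 × 293 / sin 132.8°) = √(7266 / 0.7337) = √9903.4 = 99.52 m/s.

99.5 m/s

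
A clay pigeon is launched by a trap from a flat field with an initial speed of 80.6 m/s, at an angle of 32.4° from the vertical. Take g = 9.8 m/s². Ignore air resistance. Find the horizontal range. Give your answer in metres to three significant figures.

Resolve: vₓ = 80.60 sin 32.4° = 43.19 m/s and v_y0 = 80.60 cos 32.4° = 68.05 m/s.
Time aloft: T = 2 v_y0 / g = 2 × 68.05 / 9.80 = 13.89 s.
Horizontal distance R = vₓ T = 43.19 × 13.89 = 599.8 m.

600 m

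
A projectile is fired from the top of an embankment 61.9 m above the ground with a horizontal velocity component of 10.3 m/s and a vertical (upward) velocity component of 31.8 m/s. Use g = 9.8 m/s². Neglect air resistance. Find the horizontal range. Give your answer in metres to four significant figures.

With up positive and y = 0 at the ground: y(t) = 61.9 + (31.80) t − 4.900 t². Setting y = 0 and taking the positive root: t = [31.80 + √(31.80² + 2·9.80·61.9)] / 9.80 = (31.80 + 47.16) / 9.80 = 8.058 s.
Horizontal distance: R = vₓ t = 10.30 × 8.058 = 82.99 m.

82.99 m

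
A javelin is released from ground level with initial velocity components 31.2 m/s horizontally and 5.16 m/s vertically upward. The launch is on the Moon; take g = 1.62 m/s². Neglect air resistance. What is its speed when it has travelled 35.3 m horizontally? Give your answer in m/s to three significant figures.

31.4 m/s

At x = 35.3 m, t = x/vₓ = 35.3/31.20 = 1.131 s.
Vertical velocity there: v_y = v_y0 − g t = 5.160 − 1.62 × 1.131 = 3.327 m/s.
Speed: √(vₓ² + v_y²) = √(31.20² + 3.327²) = 31.38 m/s.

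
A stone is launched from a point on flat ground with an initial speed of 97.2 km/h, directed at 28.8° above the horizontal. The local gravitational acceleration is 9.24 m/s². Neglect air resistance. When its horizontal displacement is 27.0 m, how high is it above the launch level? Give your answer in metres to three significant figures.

8.83 m

Convert: 97.2 km/h = 97.2/3.6 = 27.00 m/s.
Resolve: vₓ = 27.00 cos 28.8° = 23.66 m/s and v_y0 = 27.00 sin 28.8° = 13.01 m/s.
At x = 27.0 m, t = x/vₓ = 27.0/23.66 = 1.141 s.
Height: y = v_y0 t − ½ g t² = 13.01 × 1.141 − 4.620 × 1.141² = 14.84 − 6.016 = 8.827 m.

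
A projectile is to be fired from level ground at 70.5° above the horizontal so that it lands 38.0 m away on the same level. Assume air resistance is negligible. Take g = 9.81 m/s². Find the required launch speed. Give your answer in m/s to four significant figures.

Level-ground range: R = v₀² sin(2θ)/g, so v₀ = √(gR / sin 2θ).
v₀ = √(9.81 × 38.0 / sin 141.0°) = √(372.8 / 0.6293) = √592.35 = 24.34 m/s.

24.34 m/s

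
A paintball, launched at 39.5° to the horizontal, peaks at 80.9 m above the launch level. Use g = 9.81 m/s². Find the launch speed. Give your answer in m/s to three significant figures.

62.6 m/s

At the peak v_y = 0, so v_y0 = √(2gH) = √(2 × 9.81 × 80.9) = 39.84 m/s.
v_y0 = v₀ sin θ ⇒ v₀ = 39.84 / sin 39.5° = 62.63 m/s.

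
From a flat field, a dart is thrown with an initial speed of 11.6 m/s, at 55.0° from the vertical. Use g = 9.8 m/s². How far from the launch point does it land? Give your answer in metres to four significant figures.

12.90 m

Horizontal component vₓ = 11.60 sin 55.0° = 9.502 m/s; vertical v_y0 = 11.60 cos 55.0° = 6.653 m/s.
Flight time T = 2 v_y0 / g = 1.358 s.
Range: R = vₓ T = 9.502 × 1.358 = 12.90 m.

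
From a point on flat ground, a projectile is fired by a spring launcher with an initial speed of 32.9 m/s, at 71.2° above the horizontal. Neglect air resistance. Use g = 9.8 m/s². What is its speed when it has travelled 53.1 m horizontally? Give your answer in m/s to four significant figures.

Resolve: vₓ = 32.90 cos 71.2° = 10.60 m/s and v_y0 = 32.90 sin 71.2° = 31.14 m/s.
At x = 53.1 m, t = x/vₓ = 53.1/10.60 = 5.008 s.
Vertical velocity there: v_y = v_y0 − g t = 31.14 − 9.80 × 5.008 = −17.94 m/s.
Speed: √(vₓ² + v_y²) = √(10.60² + 17.94²) = 20.84 m/s.

20.84 m/s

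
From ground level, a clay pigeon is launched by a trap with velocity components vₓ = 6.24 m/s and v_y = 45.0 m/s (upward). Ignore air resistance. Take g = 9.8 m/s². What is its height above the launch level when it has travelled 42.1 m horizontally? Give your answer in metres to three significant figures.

Time to reach x = 42.1 m: t = x/vₓ = 42.1/6.240 = 6.747 s.
Height: y = v_y0 t − ½ g t² = 45.00 × 6.747 − 4.900 × 6.747² = 303.6 − 223.0 = 80.56 m.

80.6 m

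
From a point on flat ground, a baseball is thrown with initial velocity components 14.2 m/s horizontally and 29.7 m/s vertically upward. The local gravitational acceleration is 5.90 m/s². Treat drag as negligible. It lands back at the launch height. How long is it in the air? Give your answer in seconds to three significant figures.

Time of flight on level ground: T = 2 v_y0 / g = 2 × 29.70 / 5.90 = 10.07 s.

10.1 s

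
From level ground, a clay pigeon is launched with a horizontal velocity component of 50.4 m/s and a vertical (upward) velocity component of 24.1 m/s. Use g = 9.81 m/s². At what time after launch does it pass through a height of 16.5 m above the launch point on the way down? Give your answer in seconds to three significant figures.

Require v_y0 t − ½ g t² = 16.5, i.e. 4.905 t² − 24.10 t + 16.5 = 0.
t = [24.10 ± √(24.10² − 2·9.81·16.5)] / 9.81 = (24.10 ± 16.03) / 9.81, so t = 0.8223 s or t = 4.091 s.
The descending-branch root is 4.091 s.

4.09 s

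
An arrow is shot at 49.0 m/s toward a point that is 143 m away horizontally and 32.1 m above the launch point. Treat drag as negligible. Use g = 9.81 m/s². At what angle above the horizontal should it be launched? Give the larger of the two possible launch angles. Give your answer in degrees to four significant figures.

Trajectory: y = x tanθ − g x² (1 + tan²θ)/(2v₀²). With x = 143, y = 32.1, v₀ = 49.0, g = 9.81:
41.78 tan²θ − 143 tanθ + (73.88) = 0.
tanθ = [143 ± √(143² − 4 × 41.78 × (73.88))] / (2 × 41.78) = (143 ± 90.02) / 83.55, giving tanθ = 0.6341 or 2.789.
θ = 32.38° or 70.27°; the larger is 70.27°.

70.27°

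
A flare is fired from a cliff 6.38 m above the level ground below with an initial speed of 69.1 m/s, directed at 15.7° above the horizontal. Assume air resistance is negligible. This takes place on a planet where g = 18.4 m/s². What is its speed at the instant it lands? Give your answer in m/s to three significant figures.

70.8 m/s

Components: vₓ = 69.10 cos 15.7° = 66.52 m/s, v_y0 = 69.10 sin 15.7° = 18.70 m/s.
Vertical motion (up positive, ground at y = 0): 9.200 t² − (18.70) t − 6.38 = 0, so t = (18.70 + √(18.70² + 2·18.4·6.38)) / 18.4 = (18.70 + 24.17) / 18.4 = 2.330 s.
Vertical velocity at impact: v_y = v_y0 − g t = 18.70 − 18.4 × 2.330 = −24.17 m/s.
Speed: |v| = √(vₓ² + v_y²) = √(66.52² + 24.17²) = 70.78 m/s.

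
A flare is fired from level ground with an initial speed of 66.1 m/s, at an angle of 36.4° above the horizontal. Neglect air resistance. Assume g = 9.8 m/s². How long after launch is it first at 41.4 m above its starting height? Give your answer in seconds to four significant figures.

Resolve: vₓ = 66.10 cos 36.4° = 53.20 m/s and v_y0 = 66.10 sin 36.4° = 39.22 m/s.
Require v_y0 t − ½ g t² = 41.4, i.e. 4.900 t² − 39.22 t + 41.4 = 0.
Quadratic formula: t = (39.22 ± √727.16) / 9.80 = (39.22 ± 26.97) / 9.80 → t = 1.251 s or 6.754 s.
The first (ascending) time is 1.251 s.

1.251 s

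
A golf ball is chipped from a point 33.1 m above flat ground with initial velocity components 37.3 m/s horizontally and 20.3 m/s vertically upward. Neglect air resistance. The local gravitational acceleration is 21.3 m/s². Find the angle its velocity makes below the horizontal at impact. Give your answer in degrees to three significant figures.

The projectile lands when y = 33.1 + (20.30) t − ½·21.3·t² = 0. Positive root: t = (20.30 + √(20.30² + 2·21.3·33.1)) / 21.3 = (20.30 + 42.69) / 21.3 = 2.957 s.
At impact: v_y = v_y0 − g t = −42.69 m/s; vₓ = 37.30 m/s.
Angle below horizontal: arctan(|v_y|/vₓ) = arctan(42.69/37.30) = 48.85°.

48.9°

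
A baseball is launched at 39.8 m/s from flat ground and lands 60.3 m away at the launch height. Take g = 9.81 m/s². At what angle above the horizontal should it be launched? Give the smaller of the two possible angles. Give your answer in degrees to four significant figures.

From R = (v₀²/g) sin 2θ: sin 2θ = 9.81 × 60.3 / 1584.0 = 0.3734.
2θ = 21.93° or 180° − 21.93° = 158.1°, so θ = 10.96° or 79.04°.
The smaller angle is 10.96°.

10.96°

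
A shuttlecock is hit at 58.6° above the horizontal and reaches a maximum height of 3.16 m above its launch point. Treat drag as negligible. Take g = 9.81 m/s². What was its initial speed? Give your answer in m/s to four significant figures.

9.225 m/s

At the peak v_y = 0, so v_y0 = √(2gH) = √(2 × 9.81 × 3.16) = 7.874 m/s.
v_y0 = v₀ sin θ ⇒ v₀ = 7.874 / sin 58.6° = 9.225 m/s.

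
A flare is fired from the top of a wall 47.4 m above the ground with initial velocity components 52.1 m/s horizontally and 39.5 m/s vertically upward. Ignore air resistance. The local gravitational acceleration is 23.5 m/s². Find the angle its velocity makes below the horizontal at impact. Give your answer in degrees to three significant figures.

The projectile lands when y = 47.4 + (39.50) t − ½·23.5·t² = 0. Positive root: t = (39.50 + √(39.50² + 2·23.5·47.4)) / 23.5 = (39.50 + 61.55) / 23.5 = 4.300 s.
At impact: v_y = v_y0 − g t = −61.55 m/s; vₓ = 52.10 m/s.
Angle below horizontal: arctan(|v_y|/vₓ) = arctan(61.55/52.10) = 49.75°.

49.8°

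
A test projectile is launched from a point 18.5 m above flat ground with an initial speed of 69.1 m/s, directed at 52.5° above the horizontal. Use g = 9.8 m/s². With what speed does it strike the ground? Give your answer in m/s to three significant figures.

vₓ = 69.10 cos 52.5° = 42.07 m/s; v_y0 = 69.10 sin 52.5° = 54.82 m/s.
Vertical motion (up positive, ground at y = 0): 4.900 t² − (54.82) t − 18.5 = 0, so t = (54.82 + √(54.82² + 2·9.80·18.5)) / 9.80 = (54.82 + 58.03) / 9.80 = 11.52 s.
Vertical velocity at impact: v_y = v_y0 − g t = 54.82 − 9.80 × 11.52 = −58.03 m/s.
Speed: |v| = √(vₓ² + v_y²) = √(42.07² + 58.03²) = 71.68 m/s.

71.7 m/s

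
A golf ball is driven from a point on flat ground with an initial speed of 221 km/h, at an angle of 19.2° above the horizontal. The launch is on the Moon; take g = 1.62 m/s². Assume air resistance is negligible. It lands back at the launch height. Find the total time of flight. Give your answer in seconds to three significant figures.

24.9 s

Convert: 221 km/h = 221/3.6 = 61.39 m/s.
Resolve: vₓ = 61.39 cos 19.2° = 57.97 m/s and v_y0 = 61.39 sin 19.2° = 20.19 m/s.
Time of flight on level ground: T = 2 v_y0 / g = 2 × 20.19 / 1.62 = 24.92 s.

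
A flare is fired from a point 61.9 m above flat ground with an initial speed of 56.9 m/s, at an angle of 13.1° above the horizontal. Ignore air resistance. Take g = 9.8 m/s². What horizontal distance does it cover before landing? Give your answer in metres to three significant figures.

Components: vₓ = 56.90 cos 13.1° = 55.42 m/s, v_y0 = 56.90 sin 13.1° = 12.90 m/s.
The projectile lands when y = 61.9 + (12.90) t − ½·9.80·t² = 0. Positive root: t = (12.90 + √(12.90² + 2·9.80·61.9)) / 9.80 = (12.90 + 37.14) / 9.80 = 5.106 s.
Horizontal distance: R = vₓ t = 55.42 × 5.106 = 283.0 m.

283 m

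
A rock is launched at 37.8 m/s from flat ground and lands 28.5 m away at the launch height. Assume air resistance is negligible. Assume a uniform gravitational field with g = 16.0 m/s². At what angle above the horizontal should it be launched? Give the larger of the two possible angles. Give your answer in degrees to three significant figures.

80.7°

From R = (v₀²/g) sin 2θ: sin 2θ = 16.0 × 28.5 / 1428.8 = 0.3191.
2θ = 18.61° or 180° − 18.61° = 161.4°, so θ = 9.305° or 80.69°.
The larger angle is 80.69°.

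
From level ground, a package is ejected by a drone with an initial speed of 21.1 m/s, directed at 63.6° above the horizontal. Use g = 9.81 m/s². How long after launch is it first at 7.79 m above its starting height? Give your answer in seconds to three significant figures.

Resolve: vₓ = 21.10 cos 63.6° = 9.382 m/s and v_y0 = 21.10 sin 63.6° = 18.90 m/s.
Set y = v_y0 t − ½ g t² = 7.79: 4.905 t² − 18.90 t + 7.79 = 0.
Quadratic formula: t = (18.90 ± √204.35) / 9.81 = (18.90 ± 14.30) / 9.81 → t = 0.4694 s or 3.384 s.
The first (ascending) time is 0.4694 s.

0.469 s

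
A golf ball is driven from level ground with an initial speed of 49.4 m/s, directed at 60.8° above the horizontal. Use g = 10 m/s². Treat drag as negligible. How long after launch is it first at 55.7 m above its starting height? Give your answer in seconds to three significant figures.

1.58 s

Horizontal component vₓ = 49.40 cos 60.8° = 24.10 m/s; vertical v_y0 = 49.40 sin 60.8° = 43.12 m/s.
Height y(t) = 43.12 t − 5.000 t² = 55.7 gives 5.000 t² − 43.12 t + 55.7 = 0.
Quadratic formula: t = (43.12 ± √745.54) / 10.0 = (43.12 ± 27.30) / 10.0 → t = 1.582 s or 7.043 s.
The first (ascending) time is 1.582 s.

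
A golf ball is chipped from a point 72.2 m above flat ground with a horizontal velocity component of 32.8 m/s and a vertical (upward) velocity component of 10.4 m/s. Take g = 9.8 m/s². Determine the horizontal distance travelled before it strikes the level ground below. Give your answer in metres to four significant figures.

165.4 m

Vertical motion (up positive, ground at y = 0): 4.900 t² − (10.40) t − 72.2 = 0, so t = (10.40 + √(10.40² + 2·9.80·72.2)) / 9.80 = (10.40 + 39.03) / 9.80 = 5.044 s.
Horizontal distance: R = vₓ t = 32.80 × 5.044 = 165.4 m.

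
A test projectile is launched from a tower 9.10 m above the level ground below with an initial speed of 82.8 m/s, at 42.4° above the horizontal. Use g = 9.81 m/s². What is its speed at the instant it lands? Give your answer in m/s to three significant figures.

83.9 m/s

Components: vₓ = 82.80 cos 42.4° = 61.14 m/s, v_y0 = 82.80 sin 42.4° = 55.83 m/s.
With up positive and y = 0 at the ground: y(t) = 9.10 + (55.83) t − 4.905 t². Setting y = 0 and taking the positive root: t = [55.83 + √(55.83² + 2·9.81·9.10)] / 9.81 = (55.83 + 57.41) / 9.81 = 11.54 s.
Vertical velocity at impact: v_y = v_y0 − g t = 55.83 − 9.81 × 11.54 = −57.41 m/s.
Speed: |v| = √(vₓ² + v_y²) = √(61.14² + 57.41²) = 83.87 m/s.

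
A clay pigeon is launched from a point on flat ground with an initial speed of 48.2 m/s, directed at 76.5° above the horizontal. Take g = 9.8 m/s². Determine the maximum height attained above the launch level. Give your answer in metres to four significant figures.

Resolve: vₓ = 48.20 cos 76.5° = 11.25 m/s and v_y0 = 48.20 sin 76.5° = 46.87 m/s.
Maximum height: H = v_y0² / (2g) = 46.87² / (2 × 9.80) = 112.1 m.

112.1 m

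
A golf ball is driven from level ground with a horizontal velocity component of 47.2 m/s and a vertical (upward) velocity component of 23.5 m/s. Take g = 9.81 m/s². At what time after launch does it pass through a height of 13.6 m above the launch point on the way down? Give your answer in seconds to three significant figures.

4.12 s

Set y = v_y0 t − ½ g t² = 13.6: 4.905 t² − 23.50 t + 13.6 = 0.
t = [23.50 ± √(23.50² − 2·9.81·13.6)] / 9.81 = (23.50 ± 16.89) / 9.81, so t = 0.6734 s or t = 4.118 s.
The descending-branch root is 4.118 s.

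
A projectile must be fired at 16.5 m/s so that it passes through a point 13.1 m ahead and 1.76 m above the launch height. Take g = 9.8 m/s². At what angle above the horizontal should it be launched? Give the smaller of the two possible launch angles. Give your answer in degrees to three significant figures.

22.3°

Trajectory: y = x tanθ − g x² (1 + tan²θ)/(2v₀²). With x = 13.1, y = 1.76, v₀ = 16.5, g = 9.80:
3.089 tan²θ − 13.1 tanθ + (4.849) = 0.
tanθ = [13.1 ± √(13.1² − 4 × 3.089 × (4.849))] / (2 × 3.089) = (13.1 ± 10.57) / 6.177, giving tanθ = 0.4097 or 3.832.
θ = 22.28° or 75.37°; the smaller is 22.28°.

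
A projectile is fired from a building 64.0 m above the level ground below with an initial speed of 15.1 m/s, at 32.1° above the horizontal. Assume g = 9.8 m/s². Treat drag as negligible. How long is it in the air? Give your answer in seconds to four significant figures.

4.524 s

Components: vₓ = 15.10 cos 32.1° = 12.79 m/s, v_y0 = 15.10 sin 32.1° = 8.024 m/s.
The projectile lands when y = 64.0 + (8.024) t − ½·9.80·t² = 0. Positive root: t = (8.024 + √(8.024² + 2·9.80·64.0)) / 9.80 = (8.024 + 36.32) / 9.80 = 4.524 s.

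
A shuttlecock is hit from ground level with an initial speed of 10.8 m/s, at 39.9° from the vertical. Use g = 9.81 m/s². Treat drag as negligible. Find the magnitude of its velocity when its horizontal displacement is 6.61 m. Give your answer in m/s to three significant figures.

7.01 m/s

Horizontal component vₓ = 10.80 sin 39.9° = 6.928 m/s; vertical v_y0 = 10.80 cos 39.9° = 8.285 m/s.
Time to reach x = 6.61 m: t = x/vₓ = 6.61/6.928 = 0.9541 s.
Vertical velocity there: v_y = v_y0 − g t = 8.285 − 9.81 × 0.9541 = −1.075 m/s.
Speed: √(vₓ² + v_y²) = √(6.928² + 1.075²) = 7.011 m/s.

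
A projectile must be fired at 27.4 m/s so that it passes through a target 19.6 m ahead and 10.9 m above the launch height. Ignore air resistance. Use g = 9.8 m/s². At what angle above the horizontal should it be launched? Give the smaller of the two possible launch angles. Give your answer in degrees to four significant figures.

Trajectory: y = x tanθ − g x² (1 + tan²θ)/(2v₀²). With x = 19.6, y = 10.9, v₀ = 27.4, g = 9.80:
2.507 tan²θ − 19.6 tanθ + (13.41) = 0.
tanθ = [19.6 ± √(19.6² − 4 × 2.507 × (13.41))] / (2 × 2.507) = (19.6 ± 15.80) / 5.015, giving tanθ = 0.7574 or 7.060.
θ = 37.14° or 81.94°; the smaller is 37.14°.

37.14°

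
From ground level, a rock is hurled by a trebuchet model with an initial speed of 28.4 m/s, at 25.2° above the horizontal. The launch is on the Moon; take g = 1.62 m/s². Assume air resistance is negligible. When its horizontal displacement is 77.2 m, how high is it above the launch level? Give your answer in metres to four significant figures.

29.02 m

Components: vₓ = 28.40 cos 25.2° = 25.70 m/s, v_y0 = 28.40 sin 25.2° = 12.09 m/s.
Time to reach x = 77.2 m: t = x/vₓ = 77.2/25.70 = 3.004 s.
Height: y = v_y0 t − ½ g t² = 12.09 × 3.004 − 0.8100 × 3.004² = 36.33 − 7.311 = 29.02 m.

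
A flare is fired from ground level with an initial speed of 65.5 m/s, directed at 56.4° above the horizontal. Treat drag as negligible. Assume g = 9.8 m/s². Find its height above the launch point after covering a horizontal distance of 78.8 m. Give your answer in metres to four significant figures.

Horizontal component vₓ = 65.50 cos 56.4° = 36.25 m/s; vertical v_y0 = 65.50 sin 56.4° = 54.56 m/s.
Time to reach x = 78.8 m: t = x/vₓ = 78.8/36.25 = 2.174 s.
Height: y = v_y0 t − ½ g t² = 54.56 × 2.174 − 4.900 × 2.174² = 118.6 − 23.16 = 95.45 m.

95.45 m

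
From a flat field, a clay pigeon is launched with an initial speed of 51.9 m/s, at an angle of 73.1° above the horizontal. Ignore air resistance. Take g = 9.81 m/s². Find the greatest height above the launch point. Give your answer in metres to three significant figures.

vₓ = 51.90 cos 73.1° = 15.09 m/s; v_y0 = 51.90 sin 73.1° = 49.66 m/s.
Peak height H = v_y0² / (2g) = 2466.0 / 19.62 = 125.7 m.

126 m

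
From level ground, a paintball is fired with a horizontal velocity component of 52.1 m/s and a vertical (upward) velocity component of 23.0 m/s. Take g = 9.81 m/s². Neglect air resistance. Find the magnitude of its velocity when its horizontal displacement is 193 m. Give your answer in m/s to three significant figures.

At x = 193 m, t = x/vₓ = 193/52.10 = 3.704 s.
Vertical velocity there: v_y = v_y0 − g t = 23.00 − 9.81 × 3.704 = −13.34 m/s.
Speed: √(vₓ² + v_y²) = √(52.10² + 13.34²) = 53.78 m/s.

53.8 m/s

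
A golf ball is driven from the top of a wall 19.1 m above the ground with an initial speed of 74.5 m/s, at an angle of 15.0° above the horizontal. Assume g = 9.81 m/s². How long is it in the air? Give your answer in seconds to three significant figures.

Resolve: vₓ = 74.50 cos 15.0° = 71.96 m/s and v_y0 = 74.50 sin 15.0° = 19.28 m/s.
Vertical motion (up positive, ground at y = 0): 4.905 t² − (19.28) t − 19.1 = 0, so t = (19.28 + √(19.28² + 2·9.81·19.1)) / 9.81 = (19.28 + 27.32) / 9.81 = 4.751 s.

4.75 s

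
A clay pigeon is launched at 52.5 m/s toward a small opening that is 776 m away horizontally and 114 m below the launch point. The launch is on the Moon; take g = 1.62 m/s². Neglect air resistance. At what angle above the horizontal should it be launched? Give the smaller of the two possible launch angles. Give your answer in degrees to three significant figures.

Trajectory: y = x tanθ − g x² (1 + tan²θ)/(2v₀²). With x = 776, y = −114, v₀ = 52.5, g = 1.62:
177.0 tan²θ − 776 tanθ + (62.97) = 0.
tanθ = [776 ± √(776² − 4 × 177.0 × (62.97))] / (2 × 177.0) = (776 ± 746.7) / 353.9, giving tanθ = 0.08270 or 4.302.
θ = 4.728° or 76.91°; the smaller is 4.728°.

4.73°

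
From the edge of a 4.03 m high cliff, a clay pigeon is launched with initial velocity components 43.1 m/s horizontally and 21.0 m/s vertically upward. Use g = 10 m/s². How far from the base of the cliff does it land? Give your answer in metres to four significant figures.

With up positive and y = 0 at the ground: y(t) = 4.03 + (21.00) t − 5.000 t². Setting y = 0 and taking the positive root: t = [21.00 + √(21.00² + 2·10.0·4.03)] / 10.0 = (21.00 + 22.84) / 10.0 = 4.384 s.
Horizontal distance: R = vₓ t = 43.10 × 4.384 = 188.9 m.

188.9 m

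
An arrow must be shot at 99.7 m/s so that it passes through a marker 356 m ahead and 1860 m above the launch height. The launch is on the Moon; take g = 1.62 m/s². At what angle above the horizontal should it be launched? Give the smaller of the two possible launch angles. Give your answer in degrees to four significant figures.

81.21°

Trajectory: y = x tanθ − g x² (1 + tan²θ)/(2v₀²). With x = 356, y = 1860, v₀ = 99.7, g = 1.62:
10.33 tan²θ − 356 tanθ + (1870) = 0.
tanθ = [356 ± √(356² − 4 × 10.33 × (1870))] / (2 × 10.33) = (356 ± 222.4) / 20.65, giving tanθ = 6.467 or 28.00.
θ = 81.21° or 87.95°; the smaller is 81.21°.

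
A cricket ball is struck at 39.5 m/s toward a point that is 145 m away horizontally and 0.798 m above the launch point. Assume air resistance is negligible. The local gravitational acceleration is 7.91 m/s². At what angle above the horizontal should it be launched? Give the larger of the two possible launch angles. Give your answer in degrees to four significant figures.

Trajectory: y = x tanθ − g x² (1 + tan²θ)/(2v₀²). With x = 145, y = 0.798, v₀ = 39.5, g = 7.91:
53.30 tan²θ − 145 tanθ + (54.09) = 0.
tanθ = [145 ± √(145² − 4 × 53.30 × (54.09))] / (2 × 53.30) = (145 ± 97.43) / 106.6, giving tanθ = 0.4463 or 2.274.
θ = 24.05° or 66.27°; the larger is 66.27°.

66.27°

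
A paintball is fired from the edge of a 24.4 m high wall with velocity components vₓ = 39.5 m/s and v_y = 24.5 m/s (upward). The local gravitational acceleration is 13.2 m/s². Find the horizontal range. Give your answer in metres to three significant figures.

Vertical motion (up positive, ground at y = 0): 6.600 t² − (24.50) t − 24.4 = 0, so t = (24.50 + √(24.50² + 2·13.2·24.4)) / 13.2 = (24.50 + 35.28) / 13.2 = 4.528 s.
Horizontal distance: R = vₓ t = 39.50 × 4.528 = 178.9 m.

179 m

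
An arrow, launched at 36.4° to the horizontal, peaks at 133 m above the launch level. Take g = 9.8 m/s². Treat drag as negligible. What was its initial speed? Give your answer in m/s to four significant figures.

At the peak v_y = 0, so v_y0 = √(2gH) = √(2 × 9.80 × 133) = 51.06 m/s.
v_y0 = v₀ sin θ ⇒ v₀ = 51.06 / sin 36.4° = 86.04 m/s.

86.04 m/s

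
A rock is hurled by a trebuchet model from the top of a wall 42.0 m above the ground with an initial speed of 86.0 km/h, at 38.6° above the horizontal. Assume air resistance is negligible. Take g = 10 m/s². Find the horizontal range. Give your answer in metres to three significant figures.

88.7 m

Convert: 86.0 km/h = 86.0/3.6 = 23.89 m/s.
Horizontal component vₓ = 23.89 cos 38.6° = 18.67 m/s; vertical v_y0 = 23.89 sin 38.6° = 14.90 m/s.
The projectile lands when y = 42.0 + (14.90) t − ½·10.0·t² = 0. Positive root: t = (14.90 + √(14.90² + 2·10.0·42.0)) / 10.0 = (14.90 + 32.59) / 10.0 = 4.749 s.
Horizontal distance: R = vₓ t = 18.67 × 4.749 = 88.67 m.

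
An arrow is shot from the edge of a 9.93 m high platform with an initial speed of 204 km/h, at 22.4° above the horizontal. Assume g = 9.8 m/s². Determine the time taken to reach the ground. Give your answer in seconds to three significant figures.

Convert: 204 km/h = 204/3.6 = 56.67 m/s.
vₓ = 56.67 cos 22.4° = 52.39 m/s; v_y0 = 56.67 sin 22.4° = 21.59 m/s.
The projectile lands when y = 9.93 + (21.59) t − ½·9.80·t² = 0. Positive root: t = (21.59 + √(21.59² + 2·9.80·9.93)) / 9.80 = (21.59 + 25.71) / 9.80 = 4.827 s.

4.83 s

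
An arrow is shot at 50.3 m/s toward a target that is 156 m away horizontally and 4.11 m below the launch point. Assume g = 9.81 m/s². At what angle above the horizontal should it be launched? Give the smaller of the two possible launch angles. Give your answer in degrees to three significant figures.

Trajectory: y = x tanθ − g x² (1 + tan²θ)/(2v₀²). With x = 156, y = −4.11, v₀ = 50.3, g = 9.81:
47.18 tan²θ − 156 tanθ + (43.07) = 0.
tanθ = [156 ± √(156² − 4 × 47.18 × (43.07))] / (2 × 47.18) = (156 ± 127.3) / 94.36, giving tanθ = 0.3040 or 3.002.
θ = 16.91° or 71.58°; the smaller is 16.91°.

16.9°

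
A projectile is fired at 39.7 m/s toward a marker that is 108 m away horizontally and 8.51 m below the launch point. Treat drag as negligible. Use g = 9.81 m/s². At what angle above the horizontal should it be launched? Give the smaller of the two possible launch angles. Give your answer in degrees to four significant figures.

15.88°

Trajectory: y = x tanθ − g x² (1 + tan²θ)/(2v₀²). With x = 108, y = −8.51, v₀ = 39.7, g = 9.81:
36.30 tan²θ − 108 tanθ + (27.79) = 0.
tanθ = [108 ± √(108² − 4 × 36.30 × (27.79))] / (2 × 36.30) = (108 ± 87.34) / 72.60, giving tanθ = 0.2845 or 2.691.
θ = 15.88° or 69.61°; the smaller is 15.88°.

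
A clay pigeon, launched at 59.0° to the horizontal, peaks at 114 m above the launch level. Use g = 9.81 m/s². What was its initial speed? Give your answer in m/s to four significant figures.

At the peak v_y = 0, so v_y0 = √(2gH) = √(2 × 9.81 × 114) = 47.29 m/s.
v_y0 = v₀ sin θ ⇒ v₀ = 47.29 / sin 59.0° = 55.17 m/s.

55.17 m/s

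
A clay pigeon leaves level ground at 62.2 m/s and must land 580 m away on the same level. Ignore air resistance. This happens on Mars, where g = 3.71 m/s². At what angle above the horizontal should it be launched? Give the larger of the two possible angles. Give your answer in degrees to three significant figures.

R = v₀² sin 2θ / g gives sin 2θ = gR/v₀² = 3.71·580/62.2² = 0.5562.
2θ = 33.79° or 180° − 33.79° = 146.2°, so θ = 16.90° or 73.10°.
The larger angle is 73.10°.

73.1°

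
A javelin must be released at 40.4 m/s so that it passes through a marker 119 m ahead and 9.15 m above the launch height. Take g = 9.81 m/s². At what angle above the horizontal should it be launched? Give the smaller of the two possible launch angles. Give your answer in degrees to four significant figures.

28.28°

Trajectory: y = x tanθ − g x² (1 + tan²θ)/(2v₀²). With x = 119, y = 9.15, v₀ = 40.4, g = 9.81:
42.56 tan²θ − 119 tanθ + (51.71) = 0.
tanθ = [119 ± √(119² − 4 × 42.56 × (51.71))] / (2 × 42.56) = (119 ± 73.21) / 85.11, giving tanθ = 0.5380 or 2.258.
θ = 28.28° or 66.11°; the smaller is 28.28°.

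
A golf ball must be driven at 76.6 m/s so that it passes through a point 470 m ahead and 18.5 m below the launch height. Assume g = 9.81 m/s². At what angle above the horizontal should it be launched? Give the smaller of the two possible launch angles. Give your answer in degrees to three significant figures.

23.0°

Trajectory: y = x tanθ − g x² (1 + tan²θ)/(2v₀²). With x = 470, y = −18.5, v₀ = 76.6, g = 9.81:
184.7 tan²θ − 470 tanθ + (166.2) = 0.
tanθ = [470 ± √(470² − 4 × 184.7 × (166.2))] / (2 × 184.7) = (470 ± 313.3) / 369.3, giving tanθ = 0.4243 or 2.121.
θ = 22.99° or 64.76°; the smaller is 22.99°.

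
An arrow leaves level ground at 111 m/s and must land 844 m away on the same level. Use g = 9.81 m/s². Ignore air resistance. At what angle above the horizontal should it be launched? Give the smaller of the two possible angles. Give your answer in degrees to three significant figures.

21.1°

R = v₀² sin 2θ / g gives sin 2θ = gR/v₀² = 9.81·844/111² = 0.6720.
2θ = 42.22° or 180° − 42.22° = 137.8°, so θ = 21.11° or 68.89°.
The smaller angle is 21.11°.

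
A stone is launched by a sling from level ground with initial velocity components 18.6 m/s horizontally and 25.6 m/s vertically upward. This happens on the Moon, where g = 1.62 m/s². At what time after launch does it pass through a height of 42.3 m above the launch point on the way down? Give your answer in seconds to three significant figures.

29.9 s

Set y = v_y0 t − ½ g t² = 42.3: 0.8100 t² − 25.60 t + 42.3 = 0.
Quadratic formula: t = (25.60 ± √518.31) / 1.62 = (25.60 ± 22.77) / 1.62 → t = 1.749 s or 29.86 s.
The descending-branch root is 29.86 s.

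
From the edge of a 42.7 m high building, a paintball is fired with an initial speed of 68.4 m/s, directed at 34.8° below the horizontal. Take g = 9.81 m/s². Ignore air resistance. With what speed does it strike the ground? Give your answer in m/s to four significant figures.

Resolve: vₓ = 68.40 cos 34.8° = 56.17 m/s and v_y0 = −39.04 m/s (downward).
The projectile lands when y = 42.7 + (−39.04) t − ½·9.81·t² = 0. Positive root: t = (−39.04 + √(39.04² + 2·9.81·42.7)) / 9.81 = (−39.04 + 48.60) / 9.81 = 0.9745 s.
Vertical velocity at impact: v_y = v_y0 − g t = −39.04 − 9.81 × 0.9745 = −48.60 m/s.
Speed: |v| = √(vₓ² + v_y²) = √(56.17² + 48.60²) = 74.27 m/s.

74.27 m/s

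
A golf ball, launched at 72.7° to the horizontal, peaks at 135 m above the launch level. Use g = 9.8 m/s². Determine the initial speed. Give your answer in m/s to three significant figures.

At the peak v_y = 0, so v_y0 = √(2gH) = √(2 × 9.80 × 135) = 51.44 m/s.
v_y0 = v₀ sin θ ⇒ v₀ = 51.44 / sin 72.7° = 53.88 m/s.

53.9 m/s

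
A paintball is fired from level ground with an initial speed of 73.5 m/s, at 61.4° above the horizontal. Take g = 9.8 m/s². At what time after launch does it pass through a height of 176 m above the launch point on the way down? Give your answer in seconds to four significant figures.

vₓ = 73.50 cos 61.4° = 35.18 m/s; v_y0 = 73.50 sin 61.4° = 64.53 m/s.
Set y = v_y0 t − ½ g t² = 176: 4.900 t² − 64.53 t + 176 = 0.
Quadratic formula: t = (64.53 ± √714.75) / 9.80 = (64.53 ± 26.73) / 9.80 → t = 3.857 s or 9.313 s.
The descending-branch root is 9.313 s.

9.313 s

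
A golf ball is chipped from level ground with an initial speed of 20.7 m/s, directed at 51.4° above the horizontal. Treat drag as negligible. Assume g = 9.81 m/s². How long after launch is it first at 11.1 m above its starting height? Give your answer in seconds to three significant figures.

0.973 s

Resolve: vₓ = 20.70 cos 51.4° = 12.91 m/s and v_y0 = 20.70 sin 51.4° = 16.18 m/s.
Height y(t) = 16.18 t − 4.905 t² = 11.1 gives 4.905 t² − 16.18 t + 11.1 = 0.
Quadratic formula: t = (16.18 ± √43.929) / 9.81 = (16.18 ± 6.628) / 9.81 → t = 0.9735 s or 2.325 s.
The first (ascending) time is 0.9735 s.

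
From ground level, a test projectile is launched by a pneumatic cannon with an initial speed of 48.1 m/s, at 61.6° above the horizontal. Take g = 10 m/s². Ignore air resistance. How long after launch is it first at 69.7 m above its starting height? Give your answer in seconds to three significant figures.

Horizontal component vₓ = 48.10 cos 61.6° = 22.88 m/s; vertical v_y0 = 48.10 sin 61.6° = 42.31 m/s.
Set y = v_y0 t − ½ g t² = 69.7: 5.000 t² − 42.31 t + 69.7 = 0.
t = [42.31 ± √(42.31² − 2·10.0·69.7)] / 10.0 = (42.31 ± 19.91) / 10.0, so t = 2.241 s or t = 6.222 s.
The first (ascending) time is 2.241 s.

2.24 s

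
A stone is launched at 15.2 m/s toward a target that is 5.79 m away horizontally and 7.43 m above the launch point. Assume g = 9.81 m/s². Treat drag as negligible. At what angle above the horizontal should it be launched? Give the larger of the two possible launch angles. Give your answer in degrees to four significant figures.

81.02°

Trajectory: y = x tanθ − g x² (1 + tan²θ)/(2v₀²). With x = 5.79, y = 7.43, v₀ = 15.2, g = 9.81:
0.7117 tan²θ − 5.79 tanθ + (8.142) = 0.
tanθ = [5.79 ± √(5.79² − 4 × 0.7117 × (8.142))] / (2 × 0.7117) = (5.79 ± 3.216) / 1.423, giving tanθ = 1.808 or 6.327.
θ = 61.05° or 81.02°; the larger is 81.02°.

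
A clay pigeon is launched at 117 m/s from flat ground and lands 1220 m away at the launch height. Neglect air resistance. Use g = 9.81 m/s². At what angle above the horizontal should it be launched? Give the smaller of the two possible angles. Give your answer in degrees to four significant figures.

Level-ground range R = v₀² sin(2θ)/g ⇒ sin(2θ) = gR/v₀² = 9.81 × 1220 / 117² = 0.8743.
2θ = 60.96° or 180° − 60.96° = 119.0°, so θ = 30.48° or 59.52°.
The smaller angle is 30.48°.

30.48°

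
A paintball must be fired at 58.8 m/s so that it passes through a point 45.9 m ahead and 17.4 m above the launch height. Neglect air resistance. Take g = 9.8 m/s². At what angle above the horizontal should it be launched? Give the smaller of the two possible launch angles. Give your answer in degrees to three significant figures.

Trajectory: y = x tanθ − g x² (1 + tan²θ)/(2v₀²). With x = 45.9, y = 17.4, v₀ = 58.8, g = 9.80:
2.986 tan²θ − 45.9 tanθ + (20.39) = 0.
tanθ = [45.9 ± √(45.9² − 4 × 2.986 × (20.39))] / (2 × 2.986) = (45.9 ± 43.17) / 5.972, giving tanθ = 0.4578 or 14.91.
θ = 24.60° or 86.16°; the smaller is 24.60°.

24.6°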